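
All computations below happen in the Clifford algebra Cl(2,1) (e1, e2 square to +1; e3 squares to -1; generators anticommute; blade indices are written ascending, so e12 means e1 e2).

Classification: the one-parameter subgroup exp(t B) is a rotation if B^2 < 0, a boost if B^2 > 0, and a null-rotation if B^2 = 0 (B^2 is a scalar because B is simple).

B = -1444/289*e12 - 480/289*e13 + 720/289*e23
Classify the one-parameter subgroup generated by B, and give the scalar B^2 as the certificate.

B^2 term by term: the squares give (-1444/289)^2*(e12)^2 + (-480/289)^2*(e13)^2 + (720/289)^2*(e23)^2 = 2085136/83521*(-1) + 230400/83521*(+1) + 518400/83521*(+1) = -16 (each basis 2-blade squares to minus the product of its generators' squares); cross terms between blades sharing an index anticommute and cancel. So B^2 = -16.
Answer: rotation, certificate B^2 = -16. The class reads off the invariant scalar -16 directly.


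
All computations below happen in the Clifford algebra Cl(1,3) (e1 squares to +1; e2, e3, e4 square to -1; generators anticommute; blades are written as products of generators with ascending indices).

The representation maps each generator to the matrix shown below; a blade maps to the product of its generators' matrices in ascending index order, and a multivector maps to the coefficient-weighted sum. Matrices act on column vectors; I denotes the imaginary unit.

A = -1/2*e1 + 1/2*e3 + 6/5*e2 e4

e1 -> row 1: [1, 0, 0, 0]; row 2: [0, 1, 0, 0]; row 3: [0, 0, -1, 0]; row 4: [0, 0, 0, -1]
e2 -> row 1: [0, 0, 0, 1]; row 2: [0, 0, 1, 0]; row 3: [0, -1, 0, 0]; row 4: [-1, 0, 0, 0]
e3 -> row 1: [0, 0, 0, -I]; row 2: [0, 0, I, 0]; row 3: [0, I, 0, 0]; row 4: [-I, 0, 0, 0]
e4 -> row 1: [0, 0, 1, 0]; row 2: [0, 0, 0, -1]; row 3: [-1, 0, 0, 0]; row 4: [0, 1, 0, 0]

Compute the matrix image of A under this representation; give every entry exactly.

Bivector images (products of the table entries): rho(e2 e4) = rho(e2)rho(e4) = row 1: [0, 1, 0, 0]; row 2: [-1, 0, 0, 0]; row 3: [0, 0, 0, 1]; row 4: [0, 0, -1, 0].
M = (-1/2)*rho(e1) + (1/2)*rho(e3) + (6/5)*rho(e2 e4), summed entrywise:
Answer: row 1: [-1/2, 6/5, 0, -I/2]; row 2: [-6/5, -1/2, I/2, 0]; row 3: [0, I/2, 1/2, 6/5]; row 4: [-I/2, 0, -6/5, 1/2]


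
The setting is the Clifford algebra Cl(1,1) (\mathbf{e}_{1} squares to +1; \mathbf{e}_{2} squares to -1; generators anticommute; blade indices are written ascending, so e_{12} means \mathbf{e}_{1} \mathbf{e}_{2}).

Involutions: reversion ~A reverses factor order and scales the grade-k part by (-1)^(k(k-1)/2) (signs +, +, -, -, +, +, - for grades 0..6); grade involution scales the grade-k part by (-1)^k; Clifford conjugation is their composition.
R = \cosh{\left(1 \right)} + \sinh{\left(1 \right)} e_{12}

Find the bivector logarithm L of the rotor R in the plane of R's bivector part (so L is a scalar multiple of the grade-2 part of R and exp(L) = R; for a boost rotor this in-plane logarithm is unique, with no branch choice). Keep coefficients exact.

The scalar part of R is \cosh{\left(1 \right)}, which determines |rapidity| via cosh; the sign lives in the bivector part, and pairing them (bivector part over sinh of the rapidity = the plane) gives the unique in-plane L = rapidity * plane.
Concretely: cosh(rapidity) = \cosh{\left(1 \right)} gives rapidity = ±1, and since rapidity/sinh(rapidity) is even the sign is immaterial: L = (rapidity/sinh(rapidity)) * <R>_2 = (\frac{1}{\sinh{\left(1 \right)}}) * <R>_2.
Answer: e_{12}


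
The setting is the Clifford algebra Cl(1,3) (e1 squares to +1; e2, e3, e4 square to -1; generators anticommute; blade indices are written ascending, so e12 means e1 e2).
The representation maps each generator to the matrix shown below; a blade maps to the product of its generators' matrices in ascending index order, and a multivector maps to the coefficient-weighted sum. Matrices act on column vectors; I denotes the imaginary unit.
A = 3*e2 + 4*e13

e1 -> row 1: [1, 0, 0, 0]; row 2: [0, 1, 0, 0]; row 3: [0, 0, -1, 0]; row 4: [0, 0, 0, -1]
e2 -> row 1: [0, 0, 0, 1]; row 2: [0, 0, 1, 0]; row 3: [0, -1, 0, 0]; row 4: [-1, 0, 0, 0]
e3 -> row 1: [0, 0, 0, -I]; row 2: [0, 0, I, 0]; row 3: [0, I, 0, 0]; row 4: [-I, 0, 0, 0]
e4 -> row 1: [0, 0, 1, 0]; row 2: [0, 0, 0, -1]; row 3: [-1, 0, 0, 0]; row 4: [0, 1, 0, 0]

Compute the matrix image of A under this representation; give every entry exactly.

Bivector images (products of the table entries): rho(e13) = rho(e1)rho(e3) = row 1: [0, 0, 0, -I]; row 2: [0, 0, I, 0]; row 3: [0, -I, 0, 0]; row 4: [I, 0, 0, 0].
M = (3)*rho(e2) + (4)*rho(e13), summed entrywise:
Answer: row 1: [0, 0, 0, 3 - 4*I]; row 2: [0, 0, 3 + 4*I, 0]; row 3: [0, -3 - 4*I, 0, 0]; row 4: [-3 + 4*I, 0, 0, 0]


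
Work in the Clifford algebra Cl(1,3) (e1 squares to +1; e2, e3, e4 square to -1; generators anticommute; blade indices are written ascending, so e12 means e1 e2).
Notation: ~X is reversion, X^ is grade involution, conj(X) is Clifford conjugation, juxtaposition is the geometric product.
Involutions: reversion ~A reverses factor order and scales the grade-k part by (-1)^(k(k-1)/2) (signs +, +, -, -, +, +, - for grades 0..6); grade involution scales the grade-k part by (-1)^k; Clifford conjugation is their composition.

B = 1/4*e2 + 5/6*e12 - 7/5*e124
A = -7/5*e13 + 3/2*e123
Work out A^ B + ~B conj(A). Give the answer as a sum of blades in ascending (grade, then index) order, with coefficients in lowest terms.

first term: -5/4*e3 - 3/8*e13 - 7/6*e23 + 21/10*e34 + 7/20*e123 + 49/25*e234
second term: -5/4*e3 + 3/8*e13 + 7/6*e23 - 21/10*e34 - 7/20*e123 - 49/25*e234
Answer: -5/2*e3


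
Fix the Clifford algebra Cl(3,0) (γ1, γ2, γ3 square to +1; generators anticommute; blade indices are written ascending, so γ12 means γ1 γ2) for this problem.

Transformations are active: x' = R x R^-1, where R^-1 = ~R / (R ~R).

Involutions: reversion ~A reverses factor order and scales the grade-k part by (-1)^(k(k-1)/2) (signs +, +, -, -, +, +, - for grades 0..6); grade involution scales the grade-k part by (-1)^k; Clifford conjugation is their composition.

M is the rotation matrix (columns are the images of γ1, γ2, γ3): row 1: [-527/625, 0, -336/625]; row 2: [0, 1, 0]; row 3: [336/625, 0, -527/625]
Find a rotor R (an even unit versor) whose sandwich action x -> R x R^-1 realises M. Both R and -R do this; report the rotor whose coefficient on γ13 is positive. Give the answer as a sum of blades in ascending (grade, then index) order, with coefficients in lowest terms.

Method: write R = a + b12*γ12 + b13*γ13 + b23*γ23 with a^2 + b12^2 + b13^2 + b23^2 = 1 (so R^-1 = ~R). Expanding the columns R e_j ~R gives tr M = 4a^2 - 1 and, from the antisymmetric part, M21 - M12 = -4a*b12, M13 - M31 = 4a*b13, M32 - M23 = -4a*b23.
Here tr M = -429/625, so a^2 = (1 + tr M)/4 = 49/625 and a = ±7/25. Taking a = 7/25: M21 - M12 = 0, M13 - M31 = -672/625, M32 - M23 = 0, giving b12 = 0, b13 = -24/25, b23 = 0, i.e. R = 7/25 - 24/25*γ13.
Its γ13 coefficient is negative, so report the other preimage -R.
Answer: -7/25 + 24/25*γ13. Key observation: the double cover Spin(3) -> SO(3) sends R and -R to the same matrix (trace -429/625 here), so the stated sign of the γ13 coefficient is what selects one sheet.


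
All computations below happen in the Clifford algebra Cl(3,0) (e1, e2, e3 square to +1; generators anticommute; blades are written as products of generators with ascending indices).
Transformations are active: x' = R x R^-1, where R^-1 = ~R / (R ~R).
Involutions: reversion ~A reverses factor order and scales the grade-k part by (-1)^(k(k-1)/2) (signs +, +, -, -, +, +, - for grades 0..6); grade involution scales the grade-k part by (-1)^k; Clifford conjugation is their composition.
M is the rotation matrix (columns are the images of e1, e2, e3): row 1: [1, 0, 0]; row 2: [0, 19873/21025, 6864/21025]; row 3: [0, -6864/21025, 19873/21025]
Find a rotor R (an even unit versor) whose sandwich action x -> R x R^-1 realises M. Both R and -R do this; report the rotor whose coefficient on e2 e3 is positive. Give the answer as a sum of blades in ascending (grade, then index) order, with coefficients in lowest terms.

Method: write R = a + b12*e1 e2 + b13*e1 e3 + b23*e2 e3 with a^2 + b12^2 + b13^2 + b23^2 = 1 (so R^-1 = ~R). Expanding the columns R e_j ~R gives tr M = 4a^2 - 1 and, from the antisymmetric part, M21 - M12 = -4a*b12, M13 - M31 = 4a*b13, M32 - M23 = -4a*b23.
Here tr M = 60771/21025, so a^2 = (1 + tr M)/4 = 20449/21025 and a = ±143/145. Taking a = 143/145: M21 - M12 = 0, M13 - M31 = 0, M32 - M23 = -13728/21025, giving b12 = 0, b13 = 0, b23 = 24/145, i.e. R = 143/145 + 24/145*e2 e3.
Its e2 e3 coefficient is already positive.
Answer: 143/145 + 24/145*e2 e3. Sheet selection: the two-to-one cover makes ±R indistinguishable at the matrix level (trace 60771/21025), so uniqueness comes from the required sign on e2 e3.


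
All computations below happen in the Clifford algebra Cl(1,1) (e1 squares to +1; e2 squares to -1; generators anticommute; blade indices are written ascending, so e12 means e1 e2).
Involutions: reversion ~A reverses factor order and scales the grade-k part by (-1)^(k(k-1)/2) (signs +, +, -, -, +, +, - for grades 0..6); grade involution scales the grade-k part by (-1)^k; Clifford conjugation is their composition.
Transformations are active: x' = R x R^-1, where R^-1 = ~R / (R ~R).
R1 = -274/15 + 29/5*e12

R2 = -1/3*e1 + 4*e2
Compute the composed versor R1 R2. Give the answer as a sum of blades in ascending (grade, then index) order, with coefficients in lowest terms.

Distribute over the terms of R1 (each basis-blade product reordered to ascending indices, repeated generators contracted through their squares):
(-274/15) R2 = 274/45*e1 - 1096/15*e2
(29/5*e12) R2 = -116/5*e1 + 29/15*e2
Summing the partial products and collecting blades:
Answer: -154/9*e1 - 1067/15*e2


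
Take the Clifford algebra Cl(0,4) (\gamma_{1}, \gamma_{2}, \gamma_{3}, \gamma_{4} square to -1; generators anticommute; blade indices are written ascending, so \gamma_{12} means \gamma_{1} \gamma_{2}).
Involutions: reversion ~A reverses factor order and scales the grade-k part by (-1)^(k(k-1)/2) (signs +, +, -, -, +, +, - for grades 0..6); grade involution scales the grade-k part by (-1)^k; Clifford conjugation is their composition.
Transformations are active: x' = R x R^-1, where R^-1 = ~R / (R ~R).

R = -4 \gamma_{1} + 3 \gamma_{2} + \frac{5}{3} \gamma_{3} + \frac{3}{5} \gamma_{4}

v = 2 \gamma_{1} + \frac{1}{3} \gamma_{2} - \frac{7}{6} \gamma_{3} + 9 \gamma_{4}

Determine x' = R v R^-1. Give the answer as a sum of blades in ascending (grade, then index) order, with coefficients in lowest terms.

~R = -4 \gamma_{1} + 3 \gamma_{2} + \frac{5}{3} \gamma_{3} + \frac{3}{5} \gamma_{4}, and R ~R = -\frac{6331}{225}, so R^-1 = ~R / (-\frac{6331}{225}).
R v = \frac{319}{90} - \frac{22}{3} \gamma_{12} + \frac{4}{3} \gamma_{13} - \frac{186}{5} \gamma_{14} - \frac{73}{18} \gamma_{23} + \frac{134}{5} \gamma_{24} + \frac{157}{10} \gamma_{34}
Answer: -\frac{6282}{6331} \gamma_{1} - \frac{20686}{18993} \gamma_{2} + \frac{28367}{37986} \gamma_{3} - \frac{57936}{6331} \gamma_{4}


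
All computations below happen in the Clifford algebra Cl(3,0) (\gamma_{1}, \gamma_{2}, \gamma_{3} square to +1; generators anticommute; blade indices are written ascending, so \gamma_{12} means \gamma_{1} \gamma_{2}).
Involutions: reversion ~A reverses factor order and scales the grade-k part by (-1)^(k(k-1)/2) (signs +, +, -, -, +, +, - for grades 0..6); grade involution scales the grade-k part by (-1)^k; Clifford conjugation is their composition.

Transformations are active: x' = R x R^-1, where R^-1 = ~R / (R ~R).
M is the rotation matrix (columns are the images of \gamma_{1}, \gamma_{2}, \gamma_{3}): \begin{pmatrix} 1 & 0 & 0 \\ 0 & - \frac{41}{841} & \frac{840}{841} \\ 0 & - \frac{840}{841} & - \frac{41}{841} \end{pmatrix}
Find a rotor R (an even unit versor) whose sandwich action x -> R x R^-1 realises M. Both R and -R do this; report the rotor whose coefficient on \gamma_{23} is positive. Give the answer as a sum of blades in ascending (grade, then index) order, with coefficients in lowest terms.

Method: write R = a + b12*\gamma_{12} + b13*\gamma_{13} + b23*\gamma_{23} with a^2 + b12^2 + b13^2 + b23^2 = 1 (so R^-1 = ~R). Expanding the columns R e_j ~R gives tr M = 4a^2 - 1 and, from the antisymmetric part, M21 - M12 = -4a*b12, M13 - M31 = 4a*b13, M32 - M23 = -4a*b23.
Here tr M = \frac{759}{841}, so a^2 = (1 + tr M)/4 = \frac{400}{841} and a = ±\frac{20}{29}. Taking a = \frac{20}{29}: M21 - M12 = 0, M13 - M31 = 0, M32 - M23 = -\frac{1680}{841}, giving b12 = 0, b13 = 0, b23 = \frac{21}{29}, i.e. R = \frac{20}{29} + \frac{21}{29} \gamma_{23}.
Its \gamma_{23} coefficient is already positive.
Answer: \frac{20}{29} + \frac{21}{29} \gamma_{23}. Why the constraint matters: R and -R act identically through the sandwich — M has trace \frac{759}{841} either way — so only the sign condition on \gamma_{23} picks one of the two preimages.


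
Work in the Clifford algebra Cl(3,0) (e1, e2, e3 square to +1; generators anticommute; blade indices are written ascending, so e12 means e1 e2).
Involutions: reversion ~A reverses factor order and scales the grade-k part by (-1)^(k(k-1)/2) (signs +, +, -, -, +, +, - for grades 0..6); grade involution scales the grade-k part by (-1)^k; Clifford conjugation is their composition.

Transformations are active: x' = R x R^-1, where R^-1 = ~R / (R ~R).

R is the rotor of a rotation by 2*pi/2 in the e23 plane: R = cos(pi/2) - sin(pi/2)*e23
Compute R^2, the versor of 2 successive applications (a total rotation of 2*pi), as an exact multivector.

The rotor phase is half the rotation angle and phases add under composition, so 2 steps in the e23 plane accumulate phase 2*(pi/2) = pi: R^2 = cos(pi) - sin(pi)*e23.
cos(pi) = -1 and sin(pi) = 0, so R^2 = -1. The total rotation 2*pi is 1 full turn, so every vector returns to itself, yet the rotor is -1, on the OTHER sheet of the double cover (an odd number of 2*pi turns).
Answer: -1


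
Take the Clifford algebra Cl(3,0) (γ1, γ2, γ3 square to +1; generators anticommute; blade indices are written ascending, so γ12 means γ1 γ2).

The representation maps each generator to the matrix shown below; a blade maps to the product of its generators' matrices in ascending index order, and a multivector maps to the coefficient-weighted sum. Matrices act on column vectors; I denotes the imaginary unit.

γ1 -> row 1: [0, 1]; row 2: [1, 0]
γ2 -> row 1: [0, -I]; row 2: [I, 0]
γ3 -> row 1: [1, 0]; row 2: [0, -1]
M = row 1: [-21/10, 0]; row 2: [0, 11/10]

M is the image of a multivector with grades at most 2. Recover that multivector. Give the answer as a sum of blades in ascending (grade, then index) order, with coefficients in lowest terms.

Method: 1, rho(γ1), rho(γ2), rho(γ3) form a trace-orthogonal basis of the 2x2 complex matrices (tr(X Y) = 2 if X = Y, else 0), so M = m0*1 + m1*rho(γ1) + m2*rho(γ2) + m3*rho(γ3) with m0 = tr(M)/2 = -1/2, m1 = tr(M rho(γ1))/2 = 0, m2 = tr(M rho(γ2))/2 = 0, m3 = tr(M rho(γ3))/2 = -8/5.
Multiplying table entries, the bivector images are rho(γ12) = I*rho(γ3), rho(γ13) = -I*rho(γ2), rho(γ23) = I*rho(γ1); with real blade coefficients the real parts of m0..m3 are the coefficients of 1, γ1, γ2, γ3 and the imaginary parts give the bivectors (γ23: Im m1, γ13: -Im m2, γ12: Im m3).
Answer: -1/2 - 8/5*γ3


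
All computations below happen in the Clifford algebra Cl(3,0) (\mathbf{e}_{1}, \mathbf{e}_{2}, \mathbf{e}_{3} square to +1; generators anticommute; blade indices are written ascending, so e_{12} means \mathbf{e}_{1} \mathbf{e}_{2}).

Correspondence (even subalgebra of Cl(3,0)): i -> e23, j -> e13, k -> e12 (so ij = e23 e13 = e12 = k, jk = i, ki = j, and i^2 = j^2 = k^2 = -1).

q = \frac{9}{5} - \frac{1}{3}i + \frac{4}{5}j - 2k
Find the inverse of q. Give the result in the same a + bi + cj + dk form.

In blades: q = \frac{9}{5} - 2 e_{12} + \frac{4}{5} e_{13} - \frac{1}{3} e_{23}.
With qbar = \frac{9}{5} + 2 e_{12} - \frac{4}{5} e_{13} + \frac{1}{3} e_{23} (scalar fixed, mapped units negated), q qbar = \frac{1798}{225} (the sum of squared coefficients), so q^-1 = qbar / (\frac{1798}{225}) = \frac{405}{1798} + \frac{225}{899} e_{12} - \frac{90}{899} e_{13} + \frac{75}{1798} e_{23}; translating back:
Answer: \frac{405}{1798} + \frac{75}{1798}i - \frac{90}{899}j + \frac{225}{899}k


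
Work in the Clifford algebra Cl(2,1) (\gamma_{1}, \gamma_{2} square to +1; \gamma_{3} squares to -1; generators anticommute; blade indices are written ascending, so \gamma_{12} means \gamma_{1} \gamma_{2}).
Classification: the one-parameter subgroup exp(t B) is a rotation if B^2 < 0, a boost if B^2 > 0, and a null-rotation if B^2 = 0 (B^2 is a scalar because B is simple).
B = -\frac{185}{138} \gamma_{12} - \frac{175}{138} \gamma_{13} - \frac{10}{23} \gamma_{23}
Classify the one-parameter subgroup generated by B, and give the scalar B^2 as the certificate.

B^2 term by term: the squares give (-\frac{185}{138})^2*(\gamma_{12})^2 + (-\frac{175}{138})^2*(\gamma_{13})^2 + (-\frac{10}{23})^2*(\gamma_{23})^2 = \frac{34225}{19044}*(-1) + \frac{30625}{19044}*(+1) + \frac{100}{529}*(+1) = 0 (each basis 2-blade squares to minus the product of its generators' squares); cross terms between blades sharing an index anticommute and cancel. So B^2 = 0.
Answer: null-rotation, certificate B^2 = 0. Because 0 is invariant under every versor sandwich, the classification follows from its sign alone.


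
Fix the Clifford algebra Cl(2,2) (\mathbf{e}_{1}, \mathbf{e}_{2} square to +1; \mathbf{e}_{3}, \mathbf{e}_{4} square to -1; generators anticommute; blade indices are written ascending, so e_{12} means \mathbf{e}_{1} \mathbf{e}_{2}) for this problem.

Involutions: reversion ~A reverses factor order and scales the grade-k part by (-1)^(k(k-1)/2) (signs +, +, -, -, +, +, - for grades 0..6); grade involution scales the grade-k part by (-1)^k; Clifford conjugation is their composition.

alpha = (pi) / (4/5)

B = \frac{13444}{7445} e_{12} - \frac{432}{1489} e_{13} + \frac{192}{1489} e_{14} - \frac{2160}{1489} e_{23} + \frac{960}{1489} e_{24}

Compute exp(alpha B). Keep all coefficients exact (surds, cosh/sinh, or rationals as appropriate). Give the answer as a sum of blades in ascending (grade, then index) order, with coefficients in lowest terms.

B^2 term by term: the squares give (\frac{13444}{7445})^2*(e_{12})^2 + (-\frac{432}{1489})^2*(e_{13})^2 + (\frac{192}{1489})^2*(e_{14})^2 + (-\frac{2160}{1489})^2*(e_{23})^2 + (\frac{960}{1489})^2*(e_{24})^2 = \frac{180741136}{55428025}*(-1) + \frac{186624}{2217121}*(+1) + \frac{36864}{2217121}*(+1) + \frac{4665600}{2217121}*(+1) + \frac{921600}{2217121}*(+1) = -\frac{16}{25} (each basis 2-blade squares to minus the product of its generators' squares); cross terms between blades sharing an index anticommute and cancel; the commuting (index-disjoint) pairs give grade-4 terms 2*c*c'*(blade product), which cancel blade by blade — e_{1234}: \frac{829440}{2217121} - \frac{829440}{2217121} = 0 — confirming B is simple. So B^2 = -\frac{16}{25}.
B^2 = -\frac{16}{25} — since the square is negative, the closed form is circular: l = \frac{4}{5}, alpha*l = \pi, so exp(alpha B) = cos(\pi) + (sin(\pi)/(\frac{4}{5}))*B = -1 + (0)*B.
Answer: -1


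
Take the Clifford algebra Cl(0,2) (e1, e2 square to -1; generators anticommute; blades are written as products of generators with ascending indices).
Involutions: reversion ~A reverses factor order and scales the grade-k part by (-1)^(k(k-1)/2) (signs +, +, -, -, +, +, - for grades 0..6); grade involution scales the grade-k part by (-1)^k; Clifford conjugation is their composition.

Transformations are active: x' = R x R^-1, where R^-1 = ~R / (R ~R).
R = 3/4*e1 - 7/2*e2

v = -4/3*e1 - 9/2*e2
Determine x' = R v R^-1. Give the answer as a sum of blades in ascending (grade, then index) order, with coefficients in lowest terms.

~R = 3/4*e1 - 7/2*e2, and R ~R = -205/16, so R^-1 = ~R / (-205/16).
R v = -59/4 - 193/24*e1 e2
Answer: 1882/615*e1 - 1459/410*e2


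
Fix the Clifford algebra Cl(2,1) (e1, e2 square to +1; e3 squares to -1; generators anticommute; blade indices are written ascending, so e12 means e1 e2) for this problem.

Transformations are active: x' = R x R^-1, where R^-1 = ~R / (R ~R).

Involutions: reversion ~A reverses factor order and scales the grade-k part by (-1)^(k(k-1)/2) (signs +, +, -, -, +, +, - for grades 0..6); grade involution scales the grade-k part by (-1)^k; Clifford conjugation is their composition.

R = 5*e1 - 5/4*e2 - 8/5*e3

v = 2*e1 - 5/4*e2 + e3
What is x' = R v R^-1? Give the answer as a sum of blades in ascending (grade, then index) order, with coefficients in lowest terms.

~R = 5*e1 - 5/4*e2 - 8/5*e3, and R ~R = 9601/400, so R^-1 = ~R / (9601/400).
R v = 1053/80 - 15/4*e12 + 41/5*e13 - 13/4*e23
Answer: 33448/9601*e1 - 4645/38404*e2 - 26449/9601*e3


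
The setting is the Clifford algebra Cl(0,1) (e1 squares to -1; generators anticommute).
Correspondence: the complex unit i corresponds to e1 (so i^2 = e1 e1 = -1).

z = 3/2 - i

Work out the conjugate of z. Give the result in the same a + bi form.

In blades: z = 3/2 - e1.
Conjugation here is Clifford conjugation: the scalar is fixed and the grade-1 and grade-2 blades all flip sign, giving 3/2 + e1; translating back:
Answer: 3/2 + i


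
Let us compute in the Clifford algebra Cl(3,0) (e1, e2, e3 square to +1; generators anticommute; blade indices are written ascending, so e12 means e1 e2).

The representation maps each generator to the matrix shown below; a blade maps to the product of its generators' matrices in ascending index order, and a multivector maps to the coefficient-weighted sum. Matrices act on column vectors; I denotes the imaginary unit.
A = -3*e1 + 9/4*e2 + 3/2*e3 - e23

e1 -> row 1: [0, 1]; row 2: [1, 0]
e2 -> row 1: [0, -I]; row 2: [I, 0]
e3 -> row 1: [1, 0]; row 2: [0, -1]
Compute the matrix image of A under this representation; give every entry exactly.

Bivector images (products of the table entries): rho(e23) = rho(e2)rho(e3) = row 1: [0, I]; row 2: [I, 0].
M = (-3)*rho(e1) + (9/4)*rho(e2) + (3/2)*rho(e3) + (-1)*rho(e23), summed entrywise:
Answer: row 1: [3/2, -3 - 13*I/4]; row 2: [-3 + 5*I/4, -3/2]


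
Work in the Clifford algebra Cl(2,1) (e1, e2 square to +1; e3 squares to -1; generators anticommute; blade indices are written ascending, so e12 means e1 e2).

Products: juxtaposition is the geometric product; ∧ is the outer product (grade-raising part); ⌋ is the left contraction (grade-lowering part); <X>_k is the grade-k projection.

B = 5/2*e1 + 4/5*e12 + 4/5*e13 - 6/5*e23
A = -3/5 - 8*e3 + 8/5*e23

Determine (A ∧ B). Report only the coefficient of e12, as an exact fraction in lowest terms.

step 1: -3/2*e1 - 12/25*e12 + 488/25*e13 + 18/25*e23 - 12/5*e123
Answer: -12/25


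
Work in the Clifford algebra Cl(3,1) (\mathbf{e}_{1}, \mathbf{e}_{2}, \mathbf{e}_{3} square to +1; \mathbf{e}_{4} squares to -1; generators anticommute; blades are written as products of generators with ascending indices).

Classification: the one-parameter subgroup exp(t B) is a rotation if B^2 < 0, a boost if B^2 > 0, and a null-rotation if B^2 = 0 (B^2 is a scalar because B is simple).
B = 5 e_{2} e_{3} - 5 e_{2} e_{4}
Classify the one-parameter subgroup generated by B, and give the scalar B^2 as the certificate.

B^2 term by term: the squares give (5)^2*(e_{2} e_{3})^2 + (-5)^2*(e_{2} e_{4})^2 = 25*(-1) + 25*(+1) = 0 (each basis 2-blade squares to minus the product of its generators' squares); cross terms between blades sharing an index anticommute and cancel. So B^2 = 0.
Answer: null-rotation, certificate B^2 = 0. Because 0 is invariant under every versor sandwich, the classification follows from its sign alone.


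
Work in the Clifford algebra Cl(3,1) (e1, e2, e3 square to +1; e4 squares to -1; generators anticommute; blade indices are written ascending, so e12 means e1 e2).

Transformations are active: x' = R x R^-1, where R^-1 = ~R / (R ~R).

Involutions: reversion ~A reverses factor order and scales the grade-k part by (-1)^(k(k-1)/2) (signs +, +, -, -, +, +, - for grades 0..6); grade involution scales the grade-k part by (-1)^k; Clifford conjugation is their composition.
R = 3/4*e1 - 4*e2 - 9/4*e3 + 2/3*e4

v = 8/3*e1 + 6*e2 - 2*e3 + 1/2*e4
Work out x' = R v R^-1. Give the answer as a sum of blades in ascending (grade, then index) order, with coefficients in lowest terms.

~R = 3/4*e1 - 4*e2 - 9/4*e3 + 2/3*e4, and R ~R = 1525/72, so R^-1 = ~R / (1525/72).
R v = -107/6 + 91/6*e12 + 9/2*e13 - 101/72*e14 + 43/2*e23 - 6*e24 + 5/24*e34
Answer: -17978/4575*e1 + 1122/1525*e2 + 8828/1525*e3 - 4949/3050*e4


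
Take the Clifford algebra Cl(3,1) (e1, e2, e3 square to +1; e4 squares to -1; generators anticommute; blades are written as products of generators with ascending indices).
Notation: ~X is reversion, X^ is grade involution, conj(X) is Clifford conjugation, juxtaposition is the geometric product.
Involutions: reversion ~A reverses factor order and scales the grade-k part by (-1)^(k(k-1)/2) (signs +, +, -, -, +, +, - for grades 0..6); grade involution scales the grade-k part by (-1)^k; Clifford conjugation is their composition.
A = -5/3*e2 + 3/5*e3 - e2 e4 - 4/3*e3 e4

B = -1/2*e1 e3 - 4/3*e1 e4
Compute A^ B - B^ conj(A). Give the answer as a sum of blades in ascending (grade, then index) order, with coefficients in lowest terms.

first term: -3/10*e1 - 4/3*e1 e2 - 16/9*e1 e3 - 2/3*e1 e4 + 5/6*e1 e2 e3 + 20/9*e1 e2 e4 - 4/5*e1 e3 e4 - 1/2*e1 e2 e3 e4
second term: 3/10*e1 - 4/3*e1 e2 - 16/9*e1 e3 - 2/3*e1 e4 + 5/6*e1 e2 e3 + 20/9*e1 e2 e4 - 4/5*e1 e3 e4 + 1/2*e1 e2 e3 e4
Answer: -3/5*e1 - e1 e2 e3 e4


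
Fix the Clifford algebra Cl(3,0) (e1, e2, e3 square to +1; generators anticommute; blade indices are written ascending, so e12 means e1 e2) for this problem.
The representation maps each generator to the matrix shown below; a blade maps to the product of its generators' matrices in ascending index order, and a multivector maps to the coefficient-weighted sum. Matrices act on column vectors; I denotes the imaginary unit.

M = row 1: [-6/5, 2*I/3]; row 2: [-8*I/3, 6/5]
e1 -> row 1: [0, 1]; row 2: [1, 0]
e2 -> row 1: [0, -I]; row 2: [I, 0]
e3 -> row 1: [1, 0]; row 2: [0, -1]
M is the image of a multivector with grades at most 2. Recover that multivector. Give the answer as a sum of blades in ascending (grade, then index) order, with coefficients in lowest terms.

Method: 1, rho(e1), rho(e2), rho(e3) form a trace-orthogonal basis of the 2x2 complex matrices (tr(X Y) = 2 if X = Y, else 0), so M = m0*1 + m1*rho(e1) + m2*rho(e2) + m3*rho(e3) with m0 = tr(M)/2 = 0, m1 = tr(M rho(e1))/2 = -I, m2 = tr(M rho(e2))/2 = -5/3, m3 = tr(M rho(e3))/2 = -6/5.
Multiplying table entries, the bivector images are rho(e12) = I*rho(e3), rho(e13) = -I*rho(e2), rho(e23) = I*rho(e1); with real blade coefficients the real parts of m0..m3 are the coefficients of 1, e1, e2, e3 and the imaginary parts give the bivectors (e23: Im m1, e13: -Im m2, e12: Im m3).
Answer: -5/3*e2 - 6/5*e3 - e23


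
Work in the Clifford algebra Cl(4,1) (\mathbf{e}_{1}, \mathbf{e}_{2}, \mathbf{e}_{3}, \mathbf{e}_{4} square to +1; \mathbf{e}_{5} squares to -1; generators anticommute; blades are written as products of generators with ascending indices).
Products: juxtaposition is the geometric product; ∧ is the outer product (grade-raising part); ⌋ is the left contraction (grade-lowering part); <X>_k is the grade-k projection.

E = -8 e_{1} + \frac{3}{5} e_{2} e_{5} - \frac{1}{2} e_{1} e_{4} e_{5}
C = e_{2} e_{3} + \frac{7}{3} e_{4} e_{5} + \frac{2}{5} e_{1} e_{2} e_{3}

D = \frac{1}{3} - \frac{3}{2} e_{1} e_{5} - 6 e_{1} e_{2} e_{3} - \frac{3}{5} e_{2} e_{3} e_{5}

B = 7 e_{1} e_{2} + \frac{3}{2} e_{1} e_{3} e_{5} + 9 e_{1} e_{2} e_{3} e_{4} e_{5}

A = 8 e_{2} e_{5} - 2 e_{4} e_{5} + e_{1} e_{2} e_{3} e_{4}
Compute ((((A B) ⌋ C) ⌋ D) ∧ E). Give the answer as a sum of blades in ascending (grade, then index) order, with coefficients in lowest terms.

step 1: 9 e_{5} - 56 e_{1} e_{5} - 7 e_{3} e_{4} - 6 e_{1} e_{2} e_{3} + 75 e_{1} e_{3} e_{4} + \frac{3}{2} e_{2} e_{4} e_{5} - 14 e_{1} e_{2} e_{4} e_{5}
step 2: \frac{12}{5} + 21 e_{4}
step 3: \frac{4}{5} - \frac{18}{5} e_{1} e_{5} - \frac{72}{5} e_{1} e_{2} e_{3} - \frac{36}{25} e_{2} e_{3} e_{5}
step 4: -\frac{32}{5} e_{1} + \frac{12}{25} e_{2} e_{5} - \frac{2}{5} e_{1} e_{4} e_{5} - \frac{288}{25} e_{1} e_{2} e_{3} e_{5}
Answer: -\frac{32}{5} e_{1} + \frac{12}{25} e_{2} e_{5} - \frac{2}{5} e_{1} e_{4} e_{5} - \frac{288}{25} e_{1} e_{2} e_{3} e_{5}


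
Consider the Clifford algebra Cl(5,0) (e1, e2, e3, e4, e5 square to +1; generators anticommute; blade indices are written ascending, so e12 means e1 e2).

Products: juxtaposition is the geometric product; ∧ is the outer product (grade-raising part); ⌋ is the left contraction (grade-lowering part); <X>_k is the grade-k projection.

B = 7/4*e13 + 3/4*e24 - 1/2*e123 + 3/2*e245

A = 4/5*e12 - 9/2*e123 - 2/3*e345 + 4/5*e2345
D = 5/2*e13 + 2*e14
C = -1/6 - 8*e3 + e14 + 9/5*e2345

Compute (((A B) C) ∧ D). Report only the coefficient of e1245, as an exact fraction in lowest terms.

step 1: -9/4 - 63/8*e2 + 8/5*e3 + 3/5*e14 - 12/5*e23 + 3/5*e35 + 27/8*e134 + 83/30*e145 - 1/2*e235 + 26/15*e1245 + 27/4*e1345
step 2: -521/40 + 1641/80*e2 + 2533/120*e3 - 9/10*e4 + 61/30*e5 + 243/20*e12 - 78/25*e13 + 493/20*e14 + 317/5*e23 + 27/25*e24 - 34/15*e25 + 133/20*e35 + 108/25*e45 - 249/50*e123 + 63/8*e124 - 243/40*e125 + 211/80*e134 - 9803/180*e145 + 1/12*e235 - 72/25*e245 - 567/40*e345 - 12/5*e1234 + 27/25*e1235 - 13/45*e1245 - 2863/120*e1345 - 81/20*e2345 - 431/30*e12345
step 3: -521/16*e13 - 521/20*e14 - 1641/32*e123 - 1641/40*e124 - 667/15*e134 + 61/12*e135 + 61/15*e145 + 1241/10*e1234 + 17/3*e1235 + 68/15*e1245 - 5/2*e1345 + 221/30*e12345
Answer: 68/15


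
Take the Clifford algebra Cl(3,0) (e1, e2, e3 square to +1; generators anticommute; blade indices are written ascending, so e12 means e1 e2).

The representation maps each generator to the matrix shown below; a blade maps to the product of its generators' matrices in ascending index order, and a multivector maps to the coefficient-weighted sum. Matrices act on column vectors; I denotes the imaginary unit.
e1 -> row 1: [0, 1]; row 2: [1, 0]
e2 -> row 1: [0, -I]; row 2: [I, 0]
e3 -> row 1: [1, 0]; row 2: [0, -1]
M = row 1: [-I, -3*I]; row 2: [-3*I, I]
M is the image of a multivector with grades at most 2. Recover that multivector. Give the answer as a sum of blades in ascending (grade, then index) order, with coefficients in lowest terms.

Method: 1, rho(e1), rho(e2), rho(e3) form a trace-orthogonal basis of the 2x2 complex matrices (tr(X Y) = 2 if X = Y, else 0), so M = m0*1 + m1*rho(e1) + m2*rho(e2) + m3*rho(e3) with m0 = tr(M)/2 = 0, m1 = tr(M rho(e1))/2 = -3*I, m2 = tr(M rho(e2))/2 = 0, m3 = tr(M rho(e3))/2 = -I.
Multiplying table entries, the bivector images are rho(e12) = I*rho(e3), rho(e13) = -I*rho(e2), rho(e23) = I*rho(e1); with real blade coefficients the real parts of m0..m3 are the coefficients of 1, e1, e2, e3 and the imaginary parts give the bivectors (e23: Im m1, e13: -Im m2, e12: Im m3).
Answer: -e12 - 3*e23


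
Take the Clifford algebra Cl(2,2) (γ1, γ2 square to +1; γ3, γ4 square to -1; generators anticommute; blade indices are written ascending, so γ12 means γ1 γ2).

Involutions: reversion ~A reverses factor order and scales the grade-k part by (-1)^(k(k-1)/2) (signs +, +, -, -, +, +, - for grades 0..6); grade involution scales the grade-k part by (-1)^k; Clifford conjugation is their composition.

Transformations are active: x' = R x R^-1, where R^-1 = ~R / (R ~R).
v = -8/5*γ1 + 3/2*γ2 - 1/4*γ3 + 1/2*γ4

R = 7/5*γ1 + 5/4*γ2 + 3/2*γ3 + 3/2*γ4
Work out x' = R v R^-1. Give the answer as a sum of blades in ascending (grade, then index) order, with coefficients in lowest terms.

~R = 7/5*γ1 + 5/4*γ2 + 3/2*γ3 + 3/2*γ4, and R ~R = -391/400, so R^-1 = ~R / (-391/400).
R v = -37/50 + 41/10*γ12 + 41/20*γ13 + 31/10*γ14 - 41/16*γ23 - 13/8*γ24 + 9/8*γ34
Answer: 7272/1955*γ1 + 307/782*γ2 + 3943/1564*γ3 + 1385/782*γ4


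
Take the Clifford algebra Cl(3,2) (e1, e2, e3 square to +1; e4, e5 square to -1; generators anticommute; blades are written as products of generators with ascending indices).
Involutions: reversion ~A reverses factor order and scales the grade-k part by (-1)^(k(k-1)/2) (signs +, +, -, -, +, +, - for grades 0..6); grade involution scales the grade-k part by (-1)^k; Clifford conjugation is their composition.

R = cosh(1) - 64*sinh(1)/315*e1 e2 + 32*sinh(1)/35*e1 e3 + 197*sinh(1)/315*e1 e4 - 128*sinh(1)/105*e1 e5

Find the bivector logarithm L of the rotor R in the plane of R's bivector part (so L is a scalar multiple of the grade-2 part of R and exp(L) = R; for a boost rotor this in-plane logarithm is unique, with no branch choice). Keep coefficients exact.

The scalar part of R is cosh(1), giving the rapidity magnitude (cosh is even); the bivector part supplies orientation, its quotient by sinh of the rapidity is the plane, and L = rapidity * plane — unique in that plane, since flipping both signs leaves L unchanged.
Concretely: cosh(rapidity) = cosh(1) gives rapidity = ±1, and since rapidity/sinh(rapidity) is even the sign is immaterial: L = (rapidity/sinh(rapidity)) * <R>_2 = (1/sinh(1)) * <R>_2.
Answer: -64/315*e1 e2 + 32/35*e1 e3 + 197/315*e1 e4 - 128/105*e1 e5


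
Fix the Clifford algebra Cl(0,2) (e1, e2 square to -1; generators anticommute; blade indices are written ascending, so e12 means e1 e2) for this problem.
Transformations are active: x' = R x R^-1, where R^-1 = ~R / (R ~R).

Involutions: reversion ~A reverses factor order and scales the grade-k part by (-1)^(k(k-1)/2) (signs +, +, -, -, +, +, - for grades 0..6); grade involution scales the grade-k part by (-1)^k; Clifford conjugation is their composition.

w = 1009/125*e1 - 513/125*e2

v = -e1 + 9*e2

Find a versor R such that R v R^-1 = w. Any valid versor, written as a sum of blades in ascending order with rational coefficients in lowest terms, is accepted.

Equal squares first: v^2 = w^2 = -82. Then v + w = 884/125*e1 + 612/125*e2 is a versor taking v to w, provided it is invertible.
Answer: 884/125*e1 + 612/125*e2


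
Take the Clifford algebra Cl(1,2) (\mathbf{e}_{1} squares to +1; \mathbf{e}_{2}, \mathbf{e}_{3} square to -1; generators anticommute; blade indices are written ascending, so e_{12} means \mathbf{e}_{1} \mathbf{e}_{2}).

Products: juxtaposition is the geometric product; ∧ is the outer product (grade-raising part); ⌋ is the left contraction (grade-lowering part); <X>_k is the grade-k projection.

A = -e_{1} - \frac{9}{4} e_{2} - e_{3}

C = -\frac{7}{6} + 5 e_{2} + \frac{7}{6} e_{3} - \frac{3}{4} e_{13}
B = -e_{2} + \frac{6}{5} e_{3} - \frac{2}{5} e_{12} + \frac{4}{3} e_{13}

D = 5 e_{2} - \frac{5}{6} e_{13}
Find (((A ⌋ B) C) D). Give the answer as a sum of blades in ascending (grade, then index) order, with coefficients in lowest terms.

step 1: -\frac{21}{20} - \frac{13}{30} e_{1} + \frac{2}{5} e_{2} - \frac{4}{3} e_{3}
step 2: \frac{281}{360} + \frac{271}{180} e_{1} - \frac{343}{60} e_{2} + \frac{59}{90} e_{3} - \frac{13}{6} e_{12} + \frac{203}{720} e_{13} + \frac{107}{15} e_{23} + \frac{3}{10} e_{123}
step 3: \frac{24493}{864} + \frac{1111}{108} e_{1} + \frac{299}{72} e_{2} + \frac{7433}{216} e_{3} + \frac{485}{36} e_{12} + \frac{367}{432} e_{13} - \frac{61}{12} e_{23} - \frac{889}{144} e_{123}
Answer: \frac{24493}{864} + \frac{1111}{108} e_{1} + \frac{299}{72} e_{2} + \frac{7433}{216} e_{3} + \frac{485}{36} e_{12} + \frac{367}{432} e_{13} - \frac{61}{12} e_{23} - \frac{889}{144} e_{123}


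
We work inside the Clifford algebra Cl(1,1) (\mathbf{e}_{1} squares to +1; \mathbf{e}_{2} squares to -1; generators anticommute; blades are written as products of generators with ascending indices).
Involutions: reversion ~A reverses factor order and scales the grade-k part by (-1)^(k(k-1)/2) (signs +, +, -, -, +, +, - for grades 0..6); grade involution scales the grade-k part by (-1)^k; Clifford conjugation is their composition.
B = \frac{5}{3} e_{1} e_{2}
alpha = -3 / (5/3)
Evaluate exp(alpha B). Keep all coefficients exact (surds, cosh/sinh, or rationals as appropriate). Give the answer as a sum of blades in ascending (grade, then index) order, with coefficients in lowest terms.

B^2 = (\frac{5}{3})^2*(e_{1} e_{2})^2 = \frac{25}{9}*(+1) = \frac{25}{9} (a basis 2-blade squares to minus the product of its generators' squares).
B^2 = \frac{25}{9} — since the square is positive, the closed form is hyperbolic: l = \frac{5}{3}, alpha*l = -3, so exp(alpha B) = cosh(-3) + (sinh(-3)/(\frac{5}{3}))*B = \cosh{\left(3 \right)} + (- \frac{3 \sinh{\left(3 \right)}}{5})*B.
Answer: \cosh{\left(3 \right)} - \sinh{\left(3 \right)} e_{1} e_{2}


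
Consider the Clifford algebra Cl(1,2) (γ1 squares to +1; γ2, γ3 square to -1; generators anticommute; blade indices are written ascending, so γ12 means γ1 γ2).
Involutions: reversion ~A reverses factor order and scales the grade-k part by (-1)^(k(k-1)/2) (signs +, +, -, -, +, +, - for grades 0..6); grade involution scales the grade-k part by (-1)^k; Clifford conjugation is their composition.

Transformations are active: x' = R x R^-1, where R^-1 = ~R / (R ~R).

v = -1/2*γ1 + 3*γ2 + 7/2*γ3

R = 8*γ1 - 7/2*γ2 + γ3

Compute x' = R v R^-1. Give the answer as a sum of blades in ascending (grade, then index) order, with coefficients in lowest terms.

~R = 8*γ1 - 7/2*γ2 + γ3, and R ~R = 203/4, so R^-1 = ~R / (203/4).
R v = 3 + 89/4*γ12 + 57/2*γ13 - 61/4*γ23
Answer: 587/406*γ1 - 99/29*γ2 - 1373/406*γ3


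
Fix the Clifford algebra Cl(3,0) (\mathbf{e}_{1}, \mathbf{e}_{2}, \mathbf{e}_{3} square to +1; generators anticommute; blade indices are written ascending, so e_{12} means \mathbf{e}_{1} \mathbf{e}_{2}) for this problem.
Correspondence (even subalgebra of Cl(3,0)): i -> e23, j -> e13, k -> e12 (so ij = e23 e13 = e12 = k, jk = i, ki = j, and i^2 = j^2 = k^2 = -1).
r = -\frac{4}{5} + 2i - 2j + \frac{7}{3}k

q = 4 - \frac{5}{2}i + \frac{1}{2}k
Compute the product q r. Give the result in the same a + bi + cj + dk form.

In blades: q = 4 + \frac{1}{2} e_{12} - \frac{5}{2} e_{23}, r = -\frac{4}{5} + \frac{7}{3} e_{12} - 2 e_{13} + 2 e_{23}.
Distribute q over r term by term (generator squares from the signature, products reordered to ascending indices): (4)*r = -\frac{16}{5} + \frac{28}{3} e_{12} - 8 e_{13} + 8 e_{23}; (\frac{1}{2} e_{12})*r = -\frac{7}{6} - \frac{2}{5} e_{12} + e_{13} + e_{23}; (-\frac{5}{2} e_{23})*r = 5 + 5 e_{12} + \frac{35}{6} e_{13} + 2 e_{23}.
Sum: \frac{19}{30} + \frac{209}{15} e_{12} - \frac{7}{6} e_{13} + 11 e_{23}; translating back through the correspondence:
Answer: \frac{19}{30} + 11i - \frac{7}{6}j + \frac{209}{15}k


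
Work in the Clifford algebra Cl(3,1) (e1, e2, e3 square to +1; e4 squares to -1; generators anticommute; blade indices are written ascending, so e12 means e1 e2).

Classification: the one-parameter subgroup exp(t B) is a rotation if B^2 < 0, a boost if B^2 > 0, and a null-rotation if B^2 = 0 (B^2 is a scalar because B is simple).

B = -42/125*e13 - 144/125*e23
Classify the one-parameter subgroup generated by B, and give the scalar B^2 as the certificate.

B^2 term by term: the squares give (-42/125)^2*(e13)^2 + (-144/125)^2*(e23)^2 = 1764/15625*(-1) + 20736/15625*(-1) = -36/25 (each basis 2-blade squares to minus the product of its generators' squares); cross terms between blades sharing an index anticommute and cancel. So B^2 = -36/25.
Answer: rotation, certificate B^2 = -36/25. Because -36/25 is invariant under every versor sandwich, the classification follows from its sign alone.


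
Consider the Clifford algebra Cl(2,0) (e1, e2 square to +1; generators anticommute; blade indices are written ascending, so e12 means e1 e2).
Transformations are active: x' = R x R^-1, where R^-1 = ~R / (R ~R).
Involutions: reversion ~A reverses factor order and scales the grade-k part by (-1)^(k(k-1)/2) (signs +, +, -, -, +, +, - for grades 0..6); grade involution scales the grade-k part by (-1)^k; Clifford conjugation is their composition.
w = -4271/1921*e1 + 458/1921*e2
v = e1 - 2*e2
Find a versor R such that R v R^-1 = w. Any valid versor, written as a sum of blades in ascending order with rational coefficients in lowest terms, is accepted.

Reasoning: v^2 = w^2 = 5 since conjugation preserves the quadratic form; R = v + w = -2350/1921*e1 - 3384/1921*e2 is then valid when invertible, keeping its own part and reversing (v - w)/2.
Answer: -2350/1921*e1 - 3384/1921*e2
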